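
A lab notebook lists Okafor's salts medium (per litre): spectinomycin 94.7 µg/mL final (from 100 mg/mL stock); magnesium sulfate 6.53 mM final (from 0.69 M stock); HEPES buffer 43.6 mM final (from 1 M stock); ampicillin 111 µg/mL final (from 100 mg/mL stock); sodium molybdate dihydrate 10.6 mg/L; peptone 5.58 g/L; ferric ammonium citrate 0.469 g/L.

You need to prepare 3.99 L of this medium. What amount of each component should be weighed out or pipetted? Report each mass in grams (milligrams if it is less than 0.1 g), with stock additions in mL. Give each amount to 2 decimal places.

Working volume: 3.99 L.
spectinomycin: V = C2·V2/C1 = 94.7 µg/mL × 3990 mL ÷ 100000 µg/mL = 3.78 mL
magnesium sulfate: dilute stock: 6.53 mM × 3990 mL ÷ 690 mM = 37.76 mL
HEPES buffer: C1V1 = C2V2 → 43.6 mM × 3990 mL ÷ 1000 mM = 173.96 mL
ampicillin: dilute stock: 111 µg/mL × 3990 mL ÷ 100000 µg/mL = 4.43 mL
sodium molybdate dihydrate: 10.6 mg/L × 3.99 L = 42.29 mg
peptone: 5.58 g/L × 3.99 L = 22.26 g
ferric ammonium citrate: 0.469 g/L × 3.99 L = 1.87 g

spectinomycin 3.78 mL; magnesium sulfate 37.76 mL; HEPES buffer 173.96 mL; ampicillin 4.43 mL; sodium molybdate dihydrate 42.29 mg; peptone 22.26 g; ferric ammonium citrate 1.87 g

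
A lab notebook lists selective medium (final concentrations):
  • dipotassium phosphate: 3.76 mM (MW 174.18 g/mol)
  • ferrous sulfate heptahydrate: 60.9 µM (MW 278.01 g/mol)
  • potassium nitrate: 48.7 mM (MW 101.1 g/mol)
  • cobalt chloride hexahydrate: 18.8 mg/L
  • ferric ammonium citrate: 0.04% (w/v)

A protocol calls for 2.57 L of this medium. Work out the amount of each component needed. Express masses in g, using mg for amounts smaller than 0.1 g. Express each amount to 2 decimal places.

Scale factor relative to 1 L: 2.57.
dipotassium phosphate: 3.76 mmol/L × 174.18 g/mol × 2.57 L ÷ 1000 = 1.68 g
ferrous sulfate heptahydrate: 60.9 µmol/L × 278.01 g/mol × 2.57 L ÷ 1000 = 43.51 mg
potassium nitrate: 48.7 mmol/L × 101.1 g/mol × 2.57 L ÷ 1000 = 12.65 g
cobalt chloride hexahydrate: 18.8 mg/L × 2.57 L = 48.32 mg
ferric ammonium citrate: 0.04% w/v = 0.4 g/L → 0.4 × 2.57 L = 1.03 g

dipotassium phosphate 1.68 g; ferrous sulfate heptahydrate 43.51 mg; potassium nitrate 12.65 g; cobalt chloride hexahydrate 48.32 mg; ferric ammonium citrate 1.03 g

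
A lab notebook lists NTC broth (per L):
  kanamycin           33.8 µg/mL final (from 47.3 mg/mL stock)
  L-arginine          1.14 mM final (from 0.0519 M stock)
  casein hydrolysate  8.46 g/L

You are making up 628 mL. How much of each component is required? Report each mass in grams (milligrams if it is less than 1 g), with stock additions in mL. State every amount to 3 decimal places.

Scale factor relative to 1 L: 0.628.
kanamycin: dilute stock: 33.8 µg/mL × 628 mL ÷ 47300 µg/mL = 0.449 mL
L-arginine: V = C2·V2/C1 = 1.14 mM × 628 mL ÷ 51.9 mM = 13.794 mL
casein hydrolysate: 8.46 g/L × 0.628 L = 5.313 g

kanamycin 0.449 mL; L-arginine 13.794 mL; casein hydrolysate 5.313 g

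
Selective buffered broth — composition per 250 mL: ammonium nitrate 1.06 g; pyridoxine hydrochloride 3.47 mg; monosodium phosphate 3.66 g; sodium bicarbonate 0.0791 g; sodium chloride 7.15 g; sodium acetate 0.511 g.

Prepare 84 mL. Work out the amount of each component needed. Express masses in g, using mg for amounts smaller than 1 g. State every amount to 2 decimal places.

Ratio of target to recipe volume: 84 / 250 = 0.336.
ammonium nitrate: 1.06 g × (84 mL / 250 mL) = 0.35616 g = 356.16 mg
pyridoxine hydrochloride: 3.47 mg × (84 mL / 250 mL) = 1.17 mg
monosodium phosphate: 3.66 g × (84 mL / 250 mL) = 1.23 g
sodium bicarbonate: 0.0791 g × (84 mL / 250 mL) = 0.0265776 g = 26.58 mg
sodium chloride: 7.15 g × (84 mL / 250 mL) = 2.40 g
sodium acetate: 0.511 g × (84 mL / 250 mL) = 0.171696 g = 171.70 mg

ammonium nitrate 356.16 mg; pyridoxine hydrochloride 1.17 mg; monosodium phosphate 1.23 g; sodium bicarbonate 26.58 mg; sodium chloride 2.40 g; sodium acetate 171.70 mg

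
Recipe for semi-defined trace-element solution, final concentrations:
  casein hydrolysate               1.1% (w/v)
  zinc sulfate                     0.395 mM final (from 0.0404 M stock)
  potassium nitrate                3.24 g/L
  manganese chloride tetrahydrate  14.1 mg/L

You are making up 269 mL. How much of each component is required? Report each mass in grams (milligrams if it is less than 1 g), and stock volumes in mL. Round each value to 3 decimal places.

casein hydrolysate 2.959 g; zinc sulfate 2.630 mL; potassium nitrate 871.560 mg; manganese chloride tetrahydrate 3.793 mg

Target volume = 269 mL = 0.269 L.
casein hydrolysate: 1.1% w/v = 11 g/L → 11 × 0.269 L = 2.959 g
zinc sulfate: dilute stock: 0.395 mM × 269 mL ÷ 40.4 mM = 2.630 mL
potassium nitrate: 3.24 g/L × 0.269 L = 0.87156 g = 871.560 mg
manganese chloride tetrahydrate: 14.1 mg/L × 0.269 L = 3.793 mg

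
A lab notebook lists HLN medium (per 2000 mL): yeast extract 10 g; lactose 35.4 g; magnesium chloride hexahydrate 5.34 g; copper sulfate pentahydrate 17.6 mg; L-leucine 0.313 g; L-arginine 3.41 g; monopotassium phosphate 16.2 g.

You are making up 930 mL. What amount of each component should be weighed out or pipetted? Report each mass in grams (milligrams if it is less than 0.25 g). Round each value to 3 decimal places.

yeast extract 4.650 g; lactose 16.461 g; magnesium chloride hexahydrate 2.483 g; copper sulfate pentahydrate 8.184 mg; L-leucine 145.545 mg; L-arginine 1.586 g; monopotassium phosphate 7.533 g

Ratio of target to recipe volume: 930 / 2000 = 0.465.
yeast extract: 10 g × (930 mL / 2000 mL) = 4.650 g
lactose: 35.4 g × (930 mL / 2000 mL) = 16.461 g
magnesium chloride hexahydrate: 5.34 g × (930 mL / 2000 mL) = 2.483 g
copper sulfate pentahydrate: 17.6 mg × (930 mL / 2000 mL) = 8.184 mg
L-leucine: 0.313 g × (930 mL / 2000 mL) = 0.145545 g = 145.545 mg
L-arginine: 3.41 g × (930 mL / 2000 mL) = 1.586 g
monopotassium phosphate: 16.2 g × (930 mL / 2000 mL) = 7.533 g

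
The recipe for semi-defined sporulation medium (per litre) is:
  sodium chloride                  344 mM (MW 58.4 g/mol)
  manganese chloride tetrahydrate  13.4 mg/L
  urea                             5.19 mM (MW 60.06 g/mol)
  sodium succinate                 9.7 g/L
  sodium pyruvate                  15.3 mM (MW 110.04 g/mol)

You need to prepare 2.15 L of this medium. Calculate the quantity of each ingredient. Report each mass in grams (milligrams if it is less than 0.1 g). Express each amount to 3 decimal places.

Working volume: 2.15 L.
sodium chloride: 344 mmol/L × 58.4 g/mol × 2.15 L ÷ 1000 = 43.193 g
manganese chloride tetrahydrate: 13.4 mg/L × 2.15 L = 28.810 mg
urea: 5.19 mmol/L × 60.06 g/mol × 2.15 L ÷ 1000 = 0.670 g
sodium succinate: 9.7 g/L × 2.15 L = 20.855 g
sodium pyruvate: 15.3 mmol/L × 110.04 g/mol × 2.15 L ÷ 1000 = 3.620 g

sodium chloride 43.193 g; manganese chloride tetrahydrate 28.810 mg; urea 0.670 g; sodium succinate 20.855 g; sodium pyruvate 3.620 g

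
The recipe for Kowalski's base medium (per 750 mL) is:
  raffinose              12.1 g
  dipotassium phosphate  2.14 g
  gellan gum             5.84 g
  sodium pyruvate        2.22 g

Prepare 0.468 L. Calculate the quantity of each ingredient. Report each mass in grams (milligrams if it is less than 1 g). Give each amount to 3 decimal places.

raffinose 7.550 g; dipotassium phosphate 1.335 g; gellan gum 3.644 g; sodium pyruvate 1.385 g

Ratio of target to recipe volume: 468 / 750 = 0.624.
raffinose: 12.1 g × (468 mL / 750 mL) = 7.550 g
dipotassium phosphate: 2.14 g × (468 mL / 750 mL) = 1.335 g
gellan gum: 5.84 g × (468 mL / 750 mL) = 3.644 g
sodium pyruvate: 2.22 g × (468 mL / 750 mL) = 1.385 g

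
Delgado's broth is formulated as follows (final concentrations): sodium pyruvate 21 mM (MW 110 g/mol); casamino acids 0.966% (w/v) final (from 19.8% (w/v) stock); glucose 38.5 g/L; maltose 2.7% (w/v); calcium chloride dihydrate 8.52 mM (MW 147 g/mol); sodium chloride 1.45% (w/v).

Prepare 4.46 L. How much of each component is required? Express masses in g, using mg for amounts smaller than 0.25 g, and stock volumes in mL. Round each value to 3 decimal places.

Working volume: 4.46 L.
sodium pyruvate: 21 mmol/L × 110 g/mol × 4.46 L ÷ 1000 = 10.303 g
casamino acids: V = C2·V2/C1 = 0.966% ÷ 19.8% × 4460 mL = 217.594 mL
glucose: 38.5 g/L × 4.46 L = 171.710 g
maltose: 2.7% w/v = 27 g/L → 27 × 4.46 L = 120.420 g
calcium chloride dihydrate: 8.52 mmol/L × 147 g/mol × 4.46 L ÷ 1000 = 5.586 g
sodium chloride: 1.45% w/v = 14.5 g/L → 14.5 × 4.46 L = 64.670 g

sodium pyruvate 10.303 g; casamino acids 217.594 mL; glucose 171.710 g; maltose 120.420 g; calcium chloride dihydrate 5.586 g; sodium chloride 64.670 g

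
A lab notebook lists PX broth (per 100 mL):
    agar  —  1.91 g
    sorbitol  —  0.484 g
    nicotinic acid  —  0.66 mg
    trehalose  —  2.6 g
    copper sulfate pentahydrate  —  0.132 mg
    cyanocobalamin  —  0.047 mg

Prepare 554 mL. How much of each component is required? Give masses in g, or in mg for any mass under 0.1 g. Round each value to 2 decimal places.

Ratio of target to recipe volume: 554 / 100 = 5.54.
agar: 1.91 g × (554 mL / 100 mL) = 10.58 g
sorbitol: 0.484 g × (554 mL / 100 mL) = 2.68 g
nicotinic acid: 0.66 mg × (554 mL / 100 mL) = 3.66 mg
trehalose: 2.6 g × (554 mL / 100 mL) = 14.40 g
copper sulfate pentahydrate: 0.132 mg × (554 mL / 100 mL) = 0.73 mg
cyanocobalamin: 0.047 mg × (554 mL / 100 mL) = 0.26 mg

agar 10.58 g; sorbitol 2.68 g; nicotinic acid 3.66 mg; trehalose 14.40 g; copper sulfate pentahydrate 0.73 mg; cyanocobalamin 0.26 mg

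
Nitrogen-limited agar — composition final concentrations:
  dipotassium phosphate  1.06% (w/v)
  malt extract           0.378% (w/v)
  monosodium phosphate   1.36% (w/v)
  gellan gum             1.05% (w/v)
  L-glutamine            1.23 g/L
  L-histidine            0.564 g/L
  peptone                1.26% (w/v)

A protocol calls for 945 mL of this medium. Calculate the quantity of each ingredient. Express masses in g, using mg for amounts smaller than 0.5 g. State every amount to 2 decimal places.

Scale factor relative to 1 L: 0.945.
dipotassium phosphate: 1.06 g per 100 mL × 945 mL ÷ 100 = 10.02 g
malt extract: 0.378% w/v = 3.78 g/L → 3.78 × 0.945 L = 3.57 g
monosodium phosphate: 1.36% w/v = 13.6 g/L → 13.6 × 0.945 L = 12.85 g
gellan gum: 1.05 g per 100 mL × 945 mL ÷ 100 = 9.92 g
L-glutamine: 1.23 g/L × 0.945 L = 1.16 g
L-histidine: 0.564 g/L × 0.945 L = 0.53 g
peptone: 1.26% w/v = 12.6 g/L → 12.6 × 0.945 L = 11.91 g

dipotassium phosphate 10.02 g; malt extract 3.57 g; monosodium phosphate 12.85 g; gellan gum 9.92 g; L-glutamine 1.16 g; L-histidine 0.53 g; peptone 11.91 g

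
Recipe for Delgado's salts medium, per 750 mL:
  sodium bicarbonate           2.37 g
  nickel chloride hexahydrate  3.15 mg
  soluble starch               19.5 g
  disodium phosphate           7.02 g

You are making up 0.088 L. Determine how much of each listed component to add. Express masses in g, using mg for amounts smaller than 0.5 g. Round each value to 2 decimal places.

sodium bicarbonate 278.08 mg; nickel chloride hexahydrate 0.37 mg; soluble starch 2.29 g; disodium phosphate 0.82 g

Ratio of target to recipe volume: 88 / 750 = 0.117333.
sodium bicarbonate: 2.37 g × (88 mL / 750 mL) = 0.27808 g = 278.08 mg
nickel chloride hexahydrate: 3.15 mg × (88 mL / 750 mL) = 0.37 mg
soluble starch: 19.5 g × (88 mL / 750 mL) = 2.29 g
disodium phosphate: 7.02 g × (88 mL / 750 mL) = 0.82 g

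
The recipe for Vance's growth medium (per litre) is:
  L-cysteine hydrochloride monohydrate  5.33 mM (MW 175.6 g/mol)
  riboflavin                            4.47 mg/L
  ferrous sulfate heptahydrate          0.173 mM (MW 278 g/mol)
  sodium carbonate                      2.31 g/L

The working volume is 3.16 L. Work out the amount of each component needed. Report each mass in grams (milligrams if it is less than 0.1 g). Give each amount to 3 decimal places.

L-cysteine hydrochloride monohydrate 2.958 g; riboflavin 14.125 mg; ferrous sulfate heptahydrate 0.152 g; sodium carbonate 7.300 g

Scale factor relative to 1 L: 3.16.
L-cysteine hydrochloride monohydrate: 5.33 mmol/L × 175.6 g/mol × 3.16 L ÷ 1000 = 2.958 g
riboflavin: 4.47 mg/L × 3.16 L = 14.125 mg
ferrous sulfate heptahydrate: 0.173 mmol/L × 278 g/mol × 3.16 L ÷ 1000 = 0.152 g
sodium carbonate: 2.31 g/L × 3.16 L = 7.300 g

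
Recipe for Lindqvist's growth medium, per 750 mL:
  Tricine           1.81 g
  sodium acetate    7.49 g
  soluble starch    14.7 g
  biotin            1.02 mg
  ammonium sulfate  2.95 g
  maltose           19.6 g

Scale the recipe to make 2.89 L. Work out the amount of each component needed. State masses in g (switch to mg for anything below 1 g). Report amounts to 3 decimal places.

Ratio of target to recipe volume: 2890 / 750 = 3.85333.
Tricine: 1.81 g × (2890 mL / 750 mL) = 6.975 g
sodium acetate: 7.49 g × (2890 mL / 750 mL) = 28.861 g
soluble starch: 14.7 g × (2890 mL / 750 mL) = 56.644 g
biotin: 1.02 mg × (2890 mL / 750 mL) = 3.930 mg
ammonium sulfate: 2.95 g × (2890 mL / 750 mL) = 11.367 g
maltose: 19.6 g × (2890 mL / 750 mL) = 75.525 g

Tricine 6.975 g; sodium acetate 28.861 g; soluble starch 56.644 g; biotin 3.930 mg; ammonium sulfate 11.367 g; maltose 75.525 g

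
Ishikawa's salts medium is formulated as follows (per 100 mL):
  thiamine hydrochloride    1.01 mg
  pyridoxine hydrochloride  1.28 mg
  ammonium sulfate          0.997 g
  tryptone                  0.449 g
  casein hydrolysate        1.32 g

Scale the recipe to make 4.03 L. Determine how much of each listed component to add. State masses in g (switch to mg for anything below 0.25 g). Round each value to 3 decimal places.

Scale factor = 4030 mL / 100 mL = 40.3.
thiamine hydrochloride: 1.01 mg × (4030 mL / 100 mL) = 40.703 mg
pyridoxine hydrochloride: 1.28 mg × (4030 mL / 100 mL) = 51.584 mg
ammonium sulfate: 0.997 g × (4030 mL / 100 mL) = 40.179 g
tryptone: 0.449 g × (4030 mL / 100 mL) = 18.095 g
casein hydrolysate: 1.32 g × (4030 mL / 100 mL) = 53.196 g

thiamine hydrochloride 40.703 mg; pyridoxine hydrochloride 51.584 mg; ammonium sulfate 40.179 g; tryptone 18.095 g; casein hydrolysate 53.196 g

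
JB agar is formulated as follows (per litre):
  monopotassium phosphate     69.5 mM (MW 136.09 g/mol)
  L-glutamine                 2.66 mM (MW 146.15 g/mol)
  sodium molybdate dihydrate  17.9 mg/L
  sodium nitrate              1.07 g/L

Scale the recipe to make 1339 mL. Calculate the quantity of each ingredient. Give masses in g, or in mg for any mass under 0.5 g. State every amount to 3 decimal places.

monopotassium phosphate 12.665 g; L-glutamine 0.521 g; sodium molybdate dihydrate 23.968 mg; sodium nitrate 1.433 g

Target volume = 1339 mL = 1.339 L.
monopotassium phosphate: 69.5 mmol/L × 136.09 g/mol × 1.339 L ÷ 1000 = 12.665 g
L-glutamine: 2.66 mmol/L × 146.15 g/mol × 1.339 L ÷ 1000 = 0.521 g
sodium molybdate dihydrate: 17.9 mg/L × 1.339 L = 23.968 mg
sodium nitrate: 1.07 g/L × 1.339 L = 1.433 g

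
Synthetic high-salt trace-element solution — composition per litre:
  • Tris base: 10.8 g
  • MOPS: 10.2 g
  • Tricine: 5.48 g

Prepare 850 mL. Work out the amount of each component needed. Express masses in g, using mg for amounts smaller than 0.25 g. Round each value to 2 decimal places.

Tris base 9.18 g; MOPS 8.67 g; Tricine 4.66 g

Ratio of target to recipe volume: 850 / 1000 = 0.85.
Tris base: 10.8 g × (850 mL / 1000 mL) = 9.18 g
MOPS: 10.2 g × (850 mL / 1000 mL) = 8.67 g
Tricine: 5.48 g × (850 mL / 1000 mL) = 4.66 g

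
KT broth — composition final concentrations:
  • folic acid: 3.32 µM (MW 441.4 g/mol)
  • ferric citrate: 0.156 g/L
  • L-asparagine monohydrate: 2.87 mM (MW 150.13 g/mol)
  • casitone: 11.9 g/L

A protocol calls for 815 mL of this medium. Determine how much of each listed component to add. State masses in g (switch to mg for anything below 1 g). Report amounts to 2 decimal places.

folic acid 1.19 mg; ferric citrate 127.14 mg; L-asparagine monohydrate 351.16 mg; casitone 9.70 g

Working volume: 815 mL = 0.815 L.
folic acid: 3.32 µmol/L × 441.4 g/mol × 0.815 L ÷ 1000 = 1.19 mg
ferric citrate: 0.156 g/L × 0.815 L = 0.12714 g = 127.14 mg
L-asparagine monohydrate: 2.87 mmol/L × 150.13 mg/mmol × 0.815 L = 351.16 mg
casitone: 11.9 g/L × 0.815 L = 9.70 g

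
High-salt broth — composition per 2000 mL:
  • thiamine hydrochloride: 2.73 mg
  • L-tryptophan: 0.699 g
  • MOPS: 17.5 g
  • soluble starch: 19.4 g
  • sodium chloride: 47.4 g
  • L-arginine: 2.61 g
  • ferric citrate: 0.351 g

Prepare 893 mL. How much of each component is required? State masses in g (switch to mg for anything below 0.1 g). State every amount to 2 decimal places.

thiamine hydrochloride 1.22 mg; L-tryptophan 0.31 g; MOPS 7.81 g; soluble starch 8.66 g; sodium chloride 21.16 g; L-arginine 1.17 g; ferric citrate 0.16 g

Scale factor = 893 mL / 2000 mL = 0.4465.
thiamine hydrochloride: 2.73 mg × (893 mL / 2000 mL) = 1.22 mg
L-tryptophan: 0.699 g × (893 mL / 2000 mL) = 0.31 g
MOPS: 17.5 g × (893 mL / 2000 mL) = 7.81 g
soluble starch: 19.4 g × (893 mL / 2000 mL) = 8.66 g
sodium chloride: 47.4 g × (893 mL / 2000 mL) = 21.16 g
L-arginine: 2.61 g × (893 mL / 2000 mL) = 1.17 g
ferric citrate: 0.351 g × (893 mL / 2000 mL) = 0.16 g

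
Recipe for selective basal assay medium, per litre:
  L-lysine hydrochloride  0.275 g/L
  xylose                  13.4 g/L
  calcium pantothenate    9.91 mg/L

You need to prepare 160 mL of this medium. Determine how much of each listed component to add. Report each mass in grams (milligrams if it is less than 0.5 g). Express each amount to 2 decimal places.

L-lysine hydrochloride 44.00 mg; xylose 2.14 g; calcium pantothenate 1.59 mg

Working volume: 160 mL = 0.16 L.
L-lysine hydrochloride: 0.275 g/L × 0.16 L = 0.044 g = 44.00 mg
xylose: 13.4 g/L × 0.16 L = 2.14 g
calcium pantothenate: 9.91 mg/L × 0.16 L = 1.59 mg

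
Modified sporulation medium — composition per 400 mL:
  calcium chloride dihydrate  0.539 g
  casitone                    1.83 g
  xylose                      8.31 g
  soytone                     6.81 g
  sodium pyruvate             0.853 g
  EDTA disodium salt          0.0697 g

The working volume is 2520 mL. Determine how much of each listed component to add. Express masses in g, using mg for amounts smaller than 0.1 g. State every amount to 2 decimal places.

Scale factor = 2520 mL / 400 mL = 6.3.
calcium chloride dihydrate: 0.539 g × (2520 mL / 400 mL) = 3.40 g
casitone: 1.83 g × (2520 mL / 400 mL) = 11.53 g
xylose: 8.31 g × (2520 mL / 400 mL) = 52.35 g
soytone: 6.81 g × (2520 mL / 400 mL) = 42.90 g
sodium pyruvate: 0.853 g × (2520 mL / 400 mL) = 5.37 g
EDTA disodium salt: 0.0697 g × (2520 mL / 400 mL) = 0.44 g

calcium chloride dihydrate 3.40 g; casitone 11.53 g; xylose 52.35 g; soytone 42.90 g; sodium pyruvate 5.37 g; EDTA disodium salt 0.44 g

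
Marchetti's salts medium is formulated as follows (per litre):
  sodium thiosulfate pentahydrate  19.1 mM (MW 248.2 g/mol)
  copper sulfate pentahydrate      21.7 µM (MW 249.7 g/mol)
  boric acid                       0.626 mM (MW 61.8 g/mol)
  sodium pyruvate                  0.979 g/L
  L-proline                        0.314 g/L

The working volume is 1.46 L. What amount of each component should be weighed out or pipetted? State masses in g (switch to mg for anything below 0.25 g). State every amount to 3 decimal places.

sodium thiosulfate pentahydrate 6.921 g; copper sulfate pentahydrate 7.911 mg; boric acid 56.483 mg; sodium pyruvate 1.429 g; L-proline 0.458 g

Scale factor relative to 1 L: 1.46.
sodium thiosulfate pentahydrate: 19.1 mmol/L × 248.2 g/mol × 1.46 L ÷ 1000 = 6.921 g
copper sulfate pentahydrate: 21.7 µmol/L × 249.7 g/mol × 1.46 L ÷ 1000 = 7.911 mg
boric acid: 0.626 mmol/L × 61.8 mg/mmol × 1.46 L = 56.483 mg
sodium pyruvate: 0.979 g/L × 1.46 L = 1.429 g
L-proline: 0.314 g/L × 1.46 L = 0.458 g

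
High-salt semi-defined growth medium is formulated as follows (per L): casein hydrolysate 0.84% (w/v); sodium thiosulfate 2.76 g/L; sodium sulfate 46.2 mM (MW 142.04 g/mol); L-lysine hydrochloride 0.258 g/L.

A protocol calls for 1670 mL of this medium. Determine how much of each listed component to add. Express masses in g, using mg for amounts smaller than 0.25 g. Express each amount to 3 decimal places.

casein hydrolysate 14.028 g; sodium thiosulfate 4.609 g; sodium sulfate 10.959 g; L-lysine hydrochloride 0.431 g

Working volume: 1670 mL = 1.67 L.
casein hydrolysate: 0.84% w/v = 8.4 g/L → 8.4 × 1.67 L = 14.028 g
sodium thiosulfate: 2.76 g/L × 1.67 L = 4.609 g
sodium sulfate: 46.2 mmol/L × 142.04 g/mol × 1.67 L ÷ 1000 = 10.959 g
L-lysine hydrochloride: 0.258 g/L × 1.67 L = 0.431 g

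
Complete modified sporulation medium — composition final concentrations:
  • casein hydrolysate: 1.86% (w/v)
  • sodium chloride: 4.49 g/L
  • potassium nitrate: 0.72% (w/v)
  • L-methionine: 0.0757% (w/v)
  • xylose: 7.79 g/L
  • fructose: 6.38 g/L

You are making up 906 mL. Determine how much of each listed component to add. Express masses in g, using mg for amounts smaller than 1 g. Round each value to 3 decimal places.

casein hydrolysate 16.852 g; sodium chloride 4.068 g; potassium nitrate 6.523 g; L-methionine 685.842 mg; xylose 7.058 g; fructose 5.780 g

Scale factor relative to 1 L: 0.906.
casein hydrolysate: 1.86% w/v = 18.6 g/L → 18.6 × 0.906 L = 16.852 g
sodium chloride: 4.49 g/L × 0.906 L = 4.068 g
potassium nitrate: 0.72% w/v = 7.2 g/L → 7.2 × 0.906 L = 6.523 g
L-methionine: 0.0757% w/v = 0.757 g/L → 0.757 × 0.906 L = 0.685842 g = 685.842 mg
xylose: 7.79 g/L × 0.906 L = 7.058 g
fructose: 6.38 g/L × 0.906 L = 5.780 g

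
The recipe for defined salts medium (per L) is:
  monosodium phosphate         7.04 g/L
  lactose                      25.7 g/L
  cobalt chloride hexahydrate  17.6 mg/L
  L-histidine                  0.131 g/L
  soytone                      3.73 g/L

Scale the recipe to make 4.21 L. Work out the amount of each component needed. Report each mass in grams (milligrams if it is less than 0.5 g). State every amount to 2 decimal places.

Scale factor relative to 1 L: 4.21.
monosodium phosphate: 7.04 g/L × 4.21 L = 29.64 g
lactose: 25.7 g/L × 4.21 L = 108.20 g
cobalt chloride hexahydrate: 17.6 mg/L × 4.21 L = 74.10 mg
L-histidine: 0.131 g/L × 4.21 L = 0.55 g
soytone: 3.73 g/L × 4.21 L = 15.70 g

monosodium phosphate 29.64 g; lactose 108.20 g; cobalt chloride hexahydrate 74.10 mg; L-histidine 0.55 g; soytone 15.70 g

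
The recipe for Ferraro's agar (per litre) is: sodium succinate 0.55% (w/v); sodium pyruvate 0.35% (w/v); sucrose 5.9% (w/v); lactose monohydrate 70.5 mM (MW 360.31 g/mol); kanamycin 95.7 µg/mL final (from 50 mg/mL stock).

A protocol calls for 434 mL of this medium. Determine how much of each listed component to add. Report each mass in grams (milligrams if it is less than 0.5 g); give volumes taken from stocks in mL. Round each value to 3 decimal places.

Target volume = 434 mL = 0.434 L.
sodium succinate: 0.55 g per 100 mL × 434 mL ÷ 100 = 2.387 g
sodium pyruvate: 0.35 g per 100 mL × 434 mL ÷ 100 = 1.519 g
sucrose: 5.9 g per 100 mL × 434 mL ÷ 100 = 25.606 g
lactose monohydrate: 70.5 mmol/L × 360.31 g/mol × 0.434 L ÷ 1000 = 11.024 g
kanamycin: C1V1 = C2V2 → 95.7 µg/mL × 434 mL ÷ 50000 µg/mL = 0.831 mL

sodium succinate 2.387 g; sodium pyruvate 1.519 g; sucrose 25.606 g; lactose monohydrate 11.024 g; kanamycin 0.831 mL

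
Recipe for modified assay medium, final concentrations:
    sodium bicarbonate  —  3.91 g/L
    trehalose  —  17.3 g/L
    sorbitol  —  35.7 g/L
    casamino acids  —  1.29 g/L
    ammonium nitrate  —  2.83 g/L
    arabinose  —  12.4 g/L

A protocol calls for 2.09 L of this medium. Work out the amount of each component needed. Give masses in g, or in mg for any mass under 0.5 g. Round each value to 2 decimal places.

sodium bicarbonate 8.17 g; trehalose 36.16 g; sorbitol 74.61 g; casamino acids 2.70 g; ammonium nitrate 5.91 g; arabinose 25.92 g

Scale factor relative to 1 L: 2.09.
sodium bicarbonate: 3.91 g/L × 2.09 L = 8.17 g
trehalose: 17.3 g/L × 2.09 L = 36.16 g
sorbitol: 35.7 g/L × 2.09 L = 74.61 g
casamino acids: 1.29 g/L × 2.09 L = 2.70 g
ammonium nitrate: 2.83 g/L × 2.09 L = 5.91 g
arabinose: 12.4 g/L × 2.09 L = 25.92 g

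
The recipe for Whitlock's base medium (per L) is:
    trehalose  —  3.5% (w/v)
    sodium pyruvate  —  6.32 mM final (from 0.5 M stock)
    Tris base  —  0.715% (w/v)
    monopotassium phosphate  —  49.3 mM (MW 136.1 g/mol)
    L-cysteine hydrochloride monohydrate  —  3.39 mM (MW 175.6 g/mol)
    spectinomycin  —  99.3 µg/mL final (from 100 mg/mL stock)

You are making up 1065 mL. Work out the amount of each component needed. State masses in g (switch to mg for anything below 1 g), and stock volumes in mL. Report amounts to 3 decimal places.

Working volume: 1065 mL = 1.065 L.
trehalose: 3.5 g per 100 mL × 1065 mL ÷ 100 = 37.275 g
sodium pyruvate: V = C2·V2/C1 = 6.32 mM × 1065 mL ÷ 500 mM = 13.462 mL
Tris base: 0.715% w/v = 7.15 g/L → 7.15 × 1.065 L = 7.615 g
monopotassium phosphate: 49.3 mmol/L × 136.1 g/mol × 1.065 L ÷ 1000 = 7.146 g
L-cysteine hydrochloride monohydrate: 3.39 mmol/L × 175.6 mg/mmol × 1.065 L = 633.977 mg
spectinomycin: V = C2·V2/C1 = 99.3 µg/mL × 1065 mL ÷ 100000 µg/mL = 1.058 mL

trehalose 37.275 g; sodium pyruvate 13.462 mL; Tris base 7.615 g; monopotassium phosphate 7.146 g; L-cysteine hydrochloride monohydrate 633.977 mg; spectinomycin 1.058 mL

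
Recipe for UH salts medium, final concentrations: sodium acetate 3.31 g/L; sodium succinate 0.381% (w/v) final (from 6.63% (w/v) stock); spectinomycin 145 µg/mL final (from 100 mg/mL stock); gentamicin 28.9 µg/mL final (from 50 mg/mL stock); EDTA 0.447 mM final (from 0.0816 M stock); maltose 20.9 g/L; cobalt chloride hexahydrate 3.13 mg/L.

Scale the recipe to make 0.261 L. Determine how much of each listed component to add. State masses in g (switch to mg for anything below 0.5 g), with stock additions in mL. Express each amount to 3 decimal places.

sodium acetate 0.864 g; sodium succinate 14.999 mL; spectinomycin 0.378 mL; gentamicin 0.151 mL; EDTA 1.430 mL; maltose 5.455 g; cobalt chloride hexahydrate 0.817 mg

Scale factor relative to 1 L: 0.261.
sodium acetate: 3.31 g/L × 0.261 L = 0.864 g
sodium succinate: V = C2·V2/C1 = 0.381% ÷ 6.63% × 261 mL = 14.999 mL
spectinomycin: C1V1 = C2V2 → 145 µg/mL × 261 mL ÷ 100000 µg/mL = 0.378 mL
gentamicin: V = C2·V2/C1 = 28.9 µg/mL × 261 mL ÷ 50000 µg/mL = 0.151 mL
EDTA: V = C2·V2/C1 = 0.447 mM × 261 mL ÷ 81.6 mM = 1.430 mL
maltose: 20.9 g/L × 0.261 L = 5.455 g
cobalt chloride hexahydrate: 3.13 mg/L × 0.261 L = 0.817 mg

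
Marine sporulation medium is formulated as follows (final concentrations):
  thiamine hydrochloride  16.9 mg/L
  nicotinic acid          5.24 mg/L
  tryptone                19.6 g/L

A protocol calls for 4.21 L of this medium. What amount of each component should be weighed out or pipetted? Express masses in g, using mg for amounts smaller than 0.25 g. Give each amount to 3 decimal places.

Scale factor relative to 1 L: 4.21.
thiamine hydrochloride: 16.9 mg/L × 4.21 L = 71.149 mg
nicotinic acid: 5.24 mg/L × 4.21 L = 22.060 mg
tryptone: 19.6 g/L × 4.21 L = 82.516 g

thiamine hydrochloride 71.149 mg; nicotinic acid 22.060 mg; tryptone 82.516 g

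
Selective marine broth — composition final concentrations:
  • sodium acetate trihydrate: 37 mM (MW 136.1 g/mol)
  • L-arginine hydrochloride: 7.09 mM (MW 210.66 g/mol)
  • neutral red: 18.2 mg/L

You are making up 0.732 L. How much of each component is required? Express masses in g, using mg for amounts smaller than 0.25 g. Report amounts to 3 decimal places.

sodium acetate trihydrate 3.686 g; L-arginine hydrochloride 1.093 g; neutral red 13.322 mg

Working volume: 0.732 L.
sodium acetate trihydrate: 37 mmol/L × 136.1 g/mol × 0.732 L ÷ 1000 = 3.686 g
L-arginine hydrochloride: 7.09 mmol/L × 210.66 g/mol × 0.732 L ÷ 1000 = 1.093 g
neutral red: 18.2 mg/L × 0.732 L = 13.322 mg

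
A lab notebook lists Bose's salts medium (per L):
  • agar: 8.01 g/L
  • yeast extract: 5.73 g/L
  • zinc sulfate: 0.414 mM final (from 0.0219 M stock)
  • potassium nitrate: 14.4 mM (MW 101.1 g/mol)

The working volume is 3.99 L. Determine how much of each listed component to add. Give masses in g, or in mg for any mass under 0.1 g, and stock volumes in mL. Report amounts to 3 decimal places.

agar 31.960 g; yeast extract 22.863 g; zinc sulfate 75.427 mL; potassium nitrate 5.809 g

Scale factor relative to 1 L: 3.99.
agar: 8.01 g/L × 3.99 L = 31.960 g
yeast extract: 5.73 g/L × 3.99 L = 22.863 g
zinc sulfate: C1V1 = C2V2 → 0.414 mM × 3990 mL ÷ 21.9 mM = 75.427 mL
potassium nitrate: 14.4 mmol/L × 101.1 g/mol × 3.99 L ÷ 1000 = 5.809 g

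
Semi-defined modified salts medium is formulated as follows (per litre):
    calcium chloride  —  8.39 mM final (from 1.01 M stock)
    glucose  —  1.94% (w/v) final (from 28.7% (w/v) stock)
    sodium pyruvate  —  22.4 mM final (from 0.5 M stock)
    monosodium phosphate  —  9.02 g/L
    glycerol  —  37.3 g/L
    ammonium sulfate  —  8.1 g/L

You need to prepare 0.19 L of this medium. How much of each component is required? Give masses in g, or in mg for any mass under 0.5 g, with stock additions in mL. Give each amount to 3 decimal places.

calcium chloride 1.578 mL; glucose 12.843 mL; sodium pyruvate 8.512 mL; monosodium phosphate 1.714 g; glycerol 7.087 g; ammonium sulfate 1.539 g

Scale factor relative to 1 L: 0.19.
calcium chloride: C1V1 = C2V2 → 8.39 mM × 190 mL ÷ 1010 mM = 1.578 mL
glucose: dilute stock: 1.94% ÷ 28.7% × 190 mL = 12.843 mL
sodium pyruvate: V = C2·V2/C1 = 22.4 mM × 190 mL ÷ 500 mM = 8.512 mL
monosodium phosphate: 9.02 g/L × 0.19 L = 1.714 g
glycerol: 37.3 g/L × 0.19 L = 7.087 g
ammonium sulfate: 8.1 g/L × 0.19 L = 1.539 g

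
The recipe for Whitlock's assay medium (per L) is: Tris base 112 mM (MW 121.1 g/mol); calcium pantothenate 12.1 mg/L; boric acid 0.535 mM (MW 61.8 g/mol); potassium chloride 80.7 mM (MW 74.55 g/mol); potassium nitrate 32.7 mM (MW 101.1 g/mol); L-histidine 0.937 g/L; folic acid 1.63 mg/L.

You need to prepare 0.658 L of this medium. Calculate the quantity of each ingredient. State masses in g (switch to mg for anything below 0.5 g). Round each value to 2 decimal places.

Tris base 8.92 g; calcium pantothenate 7.96 mg; boric acid 21.76 mg; potassium chloride 3.96 g; potassium nitrate 2.18 g; L-histidine 0.62 g; folic acid 1.07 mg

Working volume: 0.658 L.
Tris base: 112 mmol/L × 121.1 g/mol × 0.658 L ÷ 1000 = 8.92 g
calcium pantothenate: 12.1 mg/L × 0.658 L = 7.96 mg
boric acid: 0.535 mmol/L × 61.8 mg/mmol × 0.658 L = 21.76 mg
potassium chloride: 80.7 mmol/L × 74.55 g/mol × 0.658 L ÷ 1000 = 3.96 g
potassium nitrate: 32.7 mmol/L × 101.1 g/mol × 0.658 L ÷ 1000 = 2.18 g
L-histidine: 0.937 g/L × 0.658 L = 0.62 g
folic acid: 1.63 mg/L × 0.658 L = 1.07 mg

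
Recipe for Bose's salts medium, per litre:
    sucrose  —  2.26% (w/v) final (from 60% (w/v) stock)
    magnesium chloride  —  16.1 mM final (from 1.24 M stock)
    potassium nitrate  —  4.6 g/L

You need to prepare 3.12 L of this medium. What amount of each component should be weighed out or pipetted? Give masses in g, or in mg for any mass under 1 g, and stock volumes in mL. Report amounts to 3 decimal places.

Working volume: 3.12 L.
sucrose: C1V1 = C2V2 → 2.26% ÷ 60% × 3120 mL = 117.520 mL
magnesium chloride: dilute stock: 16.1 mM × 3120 mL ÷ 1240 mM = 40.510 mL
potassium nitrate: 4.6 g/L × 3.12 L = 14.352 g

sucrose 117.520 mL; magnesium chloride 40.510 mL; potassium nitrate 14.352 g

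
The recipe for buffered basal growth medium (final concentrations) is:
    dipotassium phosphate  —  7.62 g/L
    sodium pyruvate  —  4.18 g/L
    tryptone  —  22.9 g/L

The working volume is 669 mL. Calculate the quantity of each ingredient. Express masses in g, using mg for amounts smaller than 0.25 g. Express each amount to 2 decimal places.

dipotassium phosphate 5.10 g; sodium pyruvate 2.80 g; tryptone 15.32 g

Target volume = 669 mL = 0.669 L.
dipotassium phosphate: 7.62 g/L × 0.669 L = 5.10 g
sodium pyruvate: 4.18 g/L × 0.669 L = 2.80 g
tryptone: 22.9 g/L × 0.669 L = 15.32 g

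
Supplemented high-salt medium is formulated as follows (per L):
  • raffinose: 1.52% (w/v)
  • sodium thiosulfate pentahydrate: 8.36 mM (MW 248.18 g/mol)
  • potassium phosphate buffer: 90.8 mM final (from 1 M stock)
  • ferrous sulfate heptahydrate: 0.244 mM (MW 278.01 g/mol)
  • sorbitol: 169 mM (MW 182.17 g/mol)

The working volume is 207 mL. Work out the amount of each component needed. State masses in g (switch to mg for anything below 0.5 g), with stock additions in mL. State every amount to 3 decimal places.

raffinose 3.146 g; sodium thiosulfate pentahydrate 429.480 mg; potassium phosphate buffer 18.796 mL; ferrous sulfate heptahydrate 14.042 mg; sorbitol 6.373 g

Working volume: 207 mL = 0.207 L.
raffinose: 1.52 g per 100 mL × 207 mL ÷ 100 = 3.146 g
sodium thiosulfate pentahydrate: 8.36 mmol/L × 248.18 mg/mmol × 0.207 L = 429.480 mg
potassium phosphate buffer: V = C2·V2/C1 = 90.8 mM × 207 mL ÷ 1000 mM = 18.796 mL
ferrous sulfate heptahydrate: 0.244 mmol/L × 278.01 mg/mmol × 0.207 L = 14.042 mg
sorbitol: 169 mmol/L × 182.17 g/mol × 0.207 L ÷ 1000 = 6.373 g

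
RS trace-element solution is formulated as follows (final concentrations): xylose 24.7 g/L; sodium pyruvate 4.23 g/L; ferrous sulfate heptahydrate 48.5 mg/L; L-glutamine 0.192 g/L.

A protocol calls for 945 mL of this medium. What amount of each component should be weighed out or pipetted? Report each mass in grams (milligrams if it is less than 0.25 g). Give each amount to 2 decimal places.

Scale factor relative to 1 L: 0.945.
xylose: 24.7 g/L × 0.945 L = 23.34 g
sodium pyruvate: 4.23 g/L × 0.945 L = 4.00 g
ferrous sulfate heptahydrate: 48.5 mg/L × 0.945 L = 45.83 mg
L-glutamine: 0.192 g/L × 0.945 L = 0.18144 g = 181.44 mg

xylose 23.34 g; sodium pyruvate 4.00 g; ferrous sulfate heptahydrate 45.83 mg; L-glutamine 181.44 mg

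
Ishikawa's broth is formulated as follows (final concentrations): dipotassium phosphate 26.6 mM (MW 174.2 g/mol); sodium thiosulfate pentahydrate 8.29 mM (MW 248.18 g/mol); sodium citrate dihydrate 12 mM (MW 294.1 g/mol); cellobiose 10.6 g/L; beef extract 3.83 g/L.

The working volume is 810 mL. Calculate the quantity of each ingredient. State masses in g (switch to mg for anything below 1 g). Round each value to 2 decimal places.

Scale factor relative to 1 L: 0.81.
dipotassium phosphate: 26.6 mmol/L × 174.2 g/mol × 0.81 L ÷ 1000 = 3.75 g
sodium thiosulfate pentahydrate: 8.29 mmol/L × 248.18 g/mol × 0.81 L ÷ 1000 = 1.67 g
sodium citrate dihydrate: 12 mmol/L × 294.1 g/mol × 0.81 L ÷ 1000 = 2.86 g
cellobiose: 10.6 g/L × 0.81 L = 8.59 g
beef extract: 3.83 g/L × 0.81 L = 3.10 g

dipotassium phosphate 3.75 g; sodium thiosulfate pentahydrate 1.67 g; sodium citrate dihydrate 2.86 g; cellobiose 8.59 g; beef extract 3.10 g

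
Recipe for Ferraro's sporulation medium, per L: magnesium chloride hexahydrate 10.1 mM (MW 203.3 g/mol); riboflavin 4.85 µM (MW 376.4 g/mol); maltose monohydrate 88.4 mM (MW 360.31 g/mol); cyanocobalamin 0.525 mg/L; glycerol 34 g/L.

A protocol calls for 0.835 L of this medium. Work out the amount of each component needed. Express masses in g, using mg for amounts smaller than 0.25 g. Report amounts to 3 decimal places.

magnesium chloride hexahydrate 1.715 g; riboflavin 1.524 mg; maltose monohydrate 26.596 g; cyanocobalamin 0.438 mg; glycerol 28.390 g

Working volume: 0.835 L.
magnesium chloride hexahydrate: 10.1 mmol/L × 203.3 g/mol × 0.835 L ÷ 1000 = 1.715 g
riboflavin: 4.85 µmol/L × 376.4 g/mol × 0.835 L ÷ 1000 = 1.524 mg
maltose monohydrate: 88.4 mmol/L × 360.31 g/mol × 0.835 L ÷ 1000 = 26.596 g
cyanocobalamin: 0.525 mg/L × 0.835 L = 0.438 mg
glycerol: 34 g/L × 0.835 L = 28.390 g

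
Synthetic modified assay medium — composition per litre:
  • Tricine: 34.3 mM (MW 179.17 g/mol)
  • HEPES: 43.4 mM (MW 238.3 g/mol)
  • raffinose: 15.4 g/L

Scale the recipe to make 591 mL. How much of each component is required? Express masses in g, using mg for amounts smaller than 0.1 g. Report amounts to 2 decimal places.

Scale factor relative to 1 L: 0.591.
Tricine: 34.3 mmol/L × 179.17 g/mol × 0.591 L ÷ 1000 = 3.63 g
HEPES: 43.4 mmol/L × 238.3 g/mol × 0.591 L ÷ 1000 = 6.11 g
raffinose: 15.4 g/L × 0.591 L = 9.10 g

Tricine 3.63 g; HEPES 6.11 g; raffinose 9.10 g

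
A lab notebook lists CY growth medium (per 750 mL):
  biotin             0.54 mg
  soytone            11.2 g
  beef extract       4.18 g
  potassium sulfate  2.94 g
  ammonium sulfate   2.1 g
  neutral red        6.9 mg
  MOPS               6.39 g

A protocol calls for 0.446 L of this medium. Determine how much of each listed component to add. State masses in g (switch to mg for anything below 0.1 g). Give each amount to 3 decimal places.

biotin 0.321 mg; soytone 6.660 g; beef extract 2.486 g; potassium sulfate 1.748 g; ammonium sulfate 1.249 g; neutral red 4.103 mg; MOPS 3.800 g

Ratio of target to recipe volume: 446 / 750 = 0.594667.
biotin: 0.54 mg × (446 mL / 750 mL) = 0.321 mg
soytone: 11.2 g × (446 mL / 750 mL) = 6.660 g
beef extract: 4.18 g × (446 mL / 750 mL) = 2.486 g
potassium sulfate: 2.94 g × (446 mL / 750 mL) = 1.748 g
ammonium sulfate: 2.1 g × (446 mL / 750 mL) = 1.249 g
neutral red: 6.9 mg × (446 mL / 750 mL) = 4.103 mg
MOPS: 6.39 g × (446 mL / 750 mL) = 3.800 g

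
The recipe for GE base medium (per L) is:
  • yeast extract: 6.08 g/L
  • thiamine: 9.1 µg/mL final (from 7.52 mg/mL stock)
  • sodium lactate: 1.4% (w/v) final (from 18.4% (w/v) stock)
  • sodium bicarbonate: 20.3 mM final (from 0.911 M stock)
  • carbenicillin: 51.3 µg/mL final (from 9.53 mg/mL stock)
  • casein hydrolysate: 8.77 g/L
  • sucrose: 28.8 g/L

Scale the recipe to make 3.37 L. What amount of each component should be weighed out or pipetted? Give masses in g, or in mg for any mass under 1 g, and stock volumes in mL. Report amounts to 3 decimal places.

yeast extract 20.490 g; thiamine 4.078 mL; sodium lactate 256.413 mL; sodium bicarbonate 75.094 mL; carbenicillin 18.141 mL; casein hydrolysate 29.555 g; sucrose 97.056 g

Scale factor relative to 1 L: 3.37.
yeast extract: 6.08 g/L × 3.37 L = 20.490 g
thiamine: dilute stock: 9.1 µg/mL × 3370 mL ÷ 7520 µg/mL = 4.078 mL
sodium lactate: V = C2·V2/C1 = 1.4% ÷ 18.4% × 3370 mL = 256.413 mL
sodium bicarbonate: V = C2·V2/C1 = 20.3 mM × 3370 mL ÷ 911 mM = 75.094 mL
carbenicillin: V = C2·V2/C1 = 51.3 µg/mL × 3370 mL ÷ 9530 µg/mL = 18.141 mL
casein hydrolysate: 8.77 g/L × 3.37 L = 29.555 g
sucrose: 28.8 g/L × 3.37 L = 97.056 g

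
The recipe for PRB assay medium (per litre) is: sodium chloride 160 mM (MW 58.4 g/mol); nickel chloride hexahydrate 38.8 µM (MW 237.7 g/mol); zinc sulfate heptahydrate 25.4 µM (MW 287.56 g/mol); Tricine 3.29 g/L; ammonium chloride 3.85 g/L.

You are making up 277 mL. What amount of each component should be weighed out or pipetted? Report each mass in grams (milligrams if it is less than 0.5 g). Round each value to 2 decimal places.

sodium chloride 2.59 g; nickel chloride hexahydrate 2.55 mg; zinc sulfate heptahydrate 2.02 mg; Tricine 0.91 g; ammonium chloride 1.07 g

Scale factor relative to 1 L: 0.277.
sodium chloride: 160 mmol/L × 58.4 g/mol × 0.277 L ÷ 1000 = 2.59 g
nickel chloride hexahydrate: 38.8 µmol/L × 237.7 g/mol × 0.277 L ÷ 1000 = 2.55 mg
zinc sulfate heptahydrate: 25.4 µmol/L × 287.56 g/mol × 0.277 L ÷ 1000 = 2.02 mg
Tricine: 3.29 g/L × 0.277 L = 0.91 g
ammonium chloride: 3.85 g/L × 0.277 L = 1.07 g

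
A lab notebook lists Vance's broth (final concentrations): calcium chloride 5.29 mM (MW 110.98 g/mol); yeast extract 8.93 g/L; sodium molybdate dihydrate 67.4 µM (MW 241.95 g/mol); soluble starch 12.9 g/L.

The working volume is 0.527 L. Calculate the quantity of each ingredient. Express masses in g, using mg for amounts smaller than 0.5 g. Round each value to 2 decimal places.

calcium chloride 309.39 mg; yeast extract 4.71 g; sodium molybdate dihydrate 8.59 mg; soluble starch 6.80 g

Working volume: 0.527 L.
calcium chloride: 5.29 mmol/L × 110.98 mg/mmol × 0.527 L = 309.39 mg
yeast extract: 8.93 g/L × 0.527 L = 4.71 g
sodium molybdate dihydrate: 67.4 µmol/L × 241.95 g/mol × 0.527 L ÷ 1000 = 8.59 mg
soluble starch: 12.9 g/L × 0.527 L = 6.80 g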